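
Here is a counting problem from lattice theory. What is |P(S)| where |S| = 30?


Power set = 2^n.
2^30 = 1073741824


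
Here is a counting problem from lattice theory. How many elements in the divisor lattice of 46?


Divisors of 46: [1, 2, 23, 46]
Count: 4


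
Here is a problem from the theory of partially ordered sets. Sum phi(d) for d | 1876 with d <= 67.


Divisors of 1876 up to 67: [1, 2, 4, 7, 14, 28, 67]
phi values: [1, 1, 2, 6, 6, 12, 66]
Sum = 94


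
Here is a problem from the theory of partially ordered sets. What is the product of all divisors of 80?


Divisors of 80: [1, 2, 4, 5, 8, 10, 16, 20, 40, 80]
Product = n^(d(n)/2) = 80^(10/2)
Product = 3276800000


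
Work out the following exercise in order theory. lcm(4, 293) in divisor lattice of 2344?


Join=lcm.
gcd(4,293)=1
lcm=1172


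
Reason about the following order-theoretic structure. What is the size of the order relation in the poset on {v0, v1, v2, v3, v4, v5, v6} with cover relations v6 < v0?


The order relation is {(a,b) : a <= b}, reflexive so it includes (a,a).
Examples: (v0,v0), (v1,v1), (v2,v2), (v3,v3), (v4,v4), ...
Total ordered pairs: 8


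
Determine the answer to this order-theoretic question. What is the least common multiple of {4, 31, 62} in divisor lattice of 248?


In a divisor lattice, join = lcm (least common multiple).
Compute lcm iteratively: start with first element, then lcm(current, next).
Elements: [4, 31, 62]
lcm(4,31) = 124
lcm(124,62) = 124
Final lcm = 124


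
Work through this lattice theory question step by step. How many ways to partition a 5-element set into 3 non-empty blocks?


S(n,k) = k*S(n-1,k) + S(n-1,k-1).
S(4,3) = 6, S(4,2) = 7
S(5,3) = 3*6 + 7 = 18 + 7
S(5,3) = 25


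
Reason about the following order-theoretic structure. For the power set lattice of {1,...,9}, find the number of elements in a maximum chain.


A chain is a totally ordered subset; we count the number of elements in a maximum chain.
Compute, for each element x, the size of the longest chain ending at x:
  {}: 1
  {1}: 2
  {2}: 2
  {3}: 2
  {4}: 2
  {5}: 2
  ...
A maximum chain: {} < {1} < {1,2} < {1,2,3} < {1,2,3,4} < {1,2,3,4,5} < {1,2,3,4,5,6} < {1,2,3,4,5,6,7} < {1,2,3,4,5,6,7,8} < {1,2,3,4,5,6,7,8,9}
Number of elements in the longest chain: 10


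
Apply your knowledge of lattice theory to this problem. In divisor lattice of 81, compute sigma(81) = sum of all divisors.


sigma(n) = sum of divisors.
Divisors of 81: [1, 3, 9, 27, 81]
Sum = 121


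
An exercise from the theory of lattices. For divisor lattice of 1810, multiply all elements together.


Divisors of 1810: [1, 2, 5, 10, 181, 362, 905, 1810]
Product = n^(d(n)/2) = 1810^(8/2)
Product = 10732831210000


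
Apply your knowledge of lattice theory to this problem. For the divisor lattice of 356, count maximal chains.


A maximal chain goes from the minimum element to a maximal element via cover relations.
Counting all min-to-max paths in the cover graph.
Total maximal chains: 3


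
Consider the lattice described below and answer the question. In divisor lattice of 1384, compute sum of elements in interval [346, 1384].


Interval [346,1384] in divisors of 1384: [346, 692, 1384]
Sum = 2422


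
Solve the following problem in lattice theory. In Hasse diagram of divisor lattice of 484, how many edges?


A cover relation a -< b holds when a < b with no c strictly between.
Cover relations:
  1 -< 2
  1 -< 11
  2 -< 4
  2 -< 22
  4 -< 44
  11 -< 22
  11 -< 121
  22 -< 44
  ...4 more
Total: 12


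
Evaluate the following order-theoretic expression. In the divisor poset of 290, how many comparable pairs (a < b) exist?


A comparable pair {a,b} has a < b or b < a in the order.
Count unordered pairs where one element is strictly below the other.
Examples: {1,2}, {1,5}, {1,10}, {1,29}, ...
Total comparable pairs: 19


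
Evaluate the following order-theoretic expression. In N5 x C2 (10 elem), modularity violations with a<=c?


Modular law: if a <= c then a v (b ^ c) = (a v b) ^ c.
Check all triples (a,b,c) with a <= c among 10 elements.
  e.g. a=(a,0), b=(c,0), c=(b,0): lhs=(a,0) != rhs=(b,0)
  e.g. a=(a,0), b=(c,1), c=(b,0): lhs=(a,0) != rhs=(b,0)
Total violating triples: 6


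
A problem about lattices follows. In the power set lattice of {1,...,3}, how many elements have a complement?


An element a is complemented if some b has a meet b = bottom, a join b = top.
every subset A has complement S\A, so all elements are complemented.
Complemented elements: {}, {1}, {2}, {3}, {1,2}, {1,3}, ... (2 more)
Count: 8


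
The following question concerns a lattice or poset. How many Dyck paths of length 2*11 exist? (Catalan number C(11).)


C(n) = C(2n, n) / (n+1).
C(22, 11) = 705432
C(11) = 705432 / 12 = 58786


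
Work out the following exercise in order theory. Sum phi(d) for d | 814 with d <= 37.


Divisors of 814 up to 37: [1, 2, 11, 22, 37]
phi values: [1, 1, 10, 10, 36]
Sum = 58


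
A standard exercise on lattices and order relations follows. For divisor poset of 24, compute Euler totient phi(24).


phi(n) = n * prod_{p|n} (1 - 1/p).
Prime divisors of 24: [2, 3]
phi(24) = 24 * (1 - 1/2) * (1 - 1/3)
phi(24) = 8


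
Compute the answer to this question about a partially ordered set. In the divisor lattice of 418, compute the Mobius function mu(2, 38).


In a divisor lattice, mu(a,b) = mu(b/a) where mu is the classical Mobius function.
b/a = 38/2 = 19
Prime factorization of 19: primes [19]
19 is squarefree with 1 prime factor(s), so mu(19) = (-1)^1 = -1


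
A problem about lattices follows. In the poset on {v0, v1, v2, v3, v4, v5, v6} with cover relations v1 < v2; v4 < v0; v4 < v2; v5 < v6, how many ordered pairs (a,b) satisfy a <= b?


The order relation is {(a,b) : a <= b}, reflexive so it includes (a,a).
Examples: (v0,v0), (v1,v1), (v1,v2), (v2,v2), (v3,v3), ...
Total ordered pairs: 11


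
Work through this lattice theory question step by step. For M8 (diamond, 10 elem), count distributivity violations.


Distributive law: a ^ (b v c) = (a ^ b) v (a ^ c).
Check all 10^3 = 1000 ordered triples (a,b,c).
  e.g. a=a1, b=a2, c=a3: lhs=a1 != rhs=0
  e.g. a=a1, b=a2, c=a4: lhs=a1 != rhs=0
Total violating triples: 336


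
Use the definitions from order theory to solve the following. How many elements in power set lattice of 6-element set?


Power set = 2^n.
2^6 = 64


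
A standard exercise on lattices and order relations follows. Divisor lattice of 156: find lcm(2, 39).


In a divisor lattice, join = lcm (least common multiple).
gcd(2,39) = 1
lcm(2,39) = 2*39/gcd = 78/1 = 78


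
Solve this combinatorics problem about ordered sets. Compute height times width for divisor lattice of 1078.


Height = length of longest chain minus 1; width = size of largest antichain.
A maximum chain: 1 | 11 | 77 | 539 | 1078  (height 4).
A maximum antichain: {14, 22, 49, 77}  (width 4).
Product = 4 * 4 = 16


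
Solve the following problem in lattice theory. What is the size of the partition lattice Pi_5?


B(n) = number of set partitions of an n-element set.
B(n) satisfies the recurrence: B(n+1) = sum_k C(n,k)*B(k).
B(5) = 52


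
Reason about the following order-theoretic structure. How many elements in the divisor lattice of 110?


Divisors of 110: [1, 2, 5, 10, 11, 22, 55, 110]
Count: 8


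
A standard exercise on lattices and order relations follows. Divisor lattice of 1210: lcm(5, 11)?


Join=lcm.
gcd(5,11)=1
lcm=55


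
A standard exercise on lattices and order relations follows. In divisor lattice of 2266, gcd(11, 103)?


Meet=gcd.
gcd(11,103)=1


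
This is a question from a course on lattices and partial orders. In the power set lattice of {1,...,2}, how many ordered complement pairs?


Complement pair (a,b): a meet b = bottom, a join b = top.
Here: A intersect B = {} and A union B = {1,...,2}.
Pairs found: ({},{1,2}), ({1},{2}), ({2},{1}), ({1,2},{})
Total ordered pairs: 4


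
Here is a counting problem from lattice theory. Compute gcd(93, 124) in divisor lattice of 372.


In a divisor lattice, meet = gcd (greatest common divisor).
By Euclidean algorithm or factoring: gcd(93,124) = 31


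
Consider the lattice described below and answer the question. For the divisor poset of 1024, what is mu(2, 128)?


In a divisor lattice, mu(a,b) = mu(b/a) where mu is the classical Mobius function.
b/a = 128/2 = 64
Prime factorization of 64: primes [2]
64 is not squarefree, so mu(64) = 0


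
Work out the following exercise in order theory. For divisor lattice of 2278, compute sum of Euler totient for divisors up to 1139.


Divisors of 2278 up to 1139: [1, 2, 17, 34, 67, 134, 1139]
phi values: [1, 1, 16, 16, 66, 66, 1056]
Sum = 1222


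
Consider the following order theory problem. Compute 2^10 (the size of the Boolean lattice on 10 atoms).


Power set = 2^n.
2^10 = 1024


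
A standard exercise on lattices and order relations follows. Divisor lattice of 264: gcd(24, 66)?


Meet=gcd.
gcd(24,66)=6


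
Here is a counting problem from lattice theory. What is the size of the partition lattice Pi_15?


B(n) = number of set partitions of an n-element set.
B(n) satisfies the recurrence: B(n+1) = sum_k C(n,k)*B(k).
B(15) = 1382958545


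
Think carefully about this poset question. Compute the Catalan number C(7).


C(n) = C(2n, n) / (n+1).
C(14, 7) = 3432
C(7) = 3432 / 8 = 429


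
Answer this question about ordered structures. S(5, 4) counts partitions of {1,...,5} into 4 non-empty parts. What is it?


S(n,k) = k*S(n-1,k) + S(n-1,k-1).
S(4,4) = 1, S(4,3) = 6
S(5,4) = 4*1 + 6 = 4 + 6
S(5,4) = 10


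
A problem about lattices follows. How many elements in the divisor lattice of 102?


Divisors of 102: [1, 2, 3, 6, 17, 34, 51, 102]
Count: 8


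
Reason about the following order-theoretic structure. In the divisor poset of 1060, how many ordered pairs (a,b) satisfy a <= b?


The order relation is {(a,b) : a <= b}, reflexive so it includes (a,a).
Examples: (1,1), (1,10), (1,106), (1,1060), (1,2), ...
Total ordered pairs: 54


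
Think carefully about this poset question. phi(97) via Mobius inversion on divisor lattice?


phi(n) = n * prod_{p|n} (1 - 1/p).
Prime divisors of 97: [97]
phi(97) = 97 * (1 - 1/97)
phi(97) = 96


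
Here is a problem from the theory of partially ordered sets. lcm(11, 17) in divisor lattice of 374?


Join=lcm.
gcd(11,17)=1
lcm=187


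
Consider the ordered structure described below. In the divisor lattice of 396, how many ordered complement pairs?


Complement pair (a,b): a meet b = bottom, a join b = top.
Here: gcd(a,b)=1 and lcm(a,b)=396, i.e. a*b=396 with a,b coprime.
Pairs found: (1,396), (4,99), (9,44), (11,36), ... (4 more)
Total ordered pairs: 8


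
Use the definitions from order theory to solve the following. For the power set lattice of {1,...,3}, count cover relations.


A cover relation a -< b holds when a < b with no c strictly between.
Cover relations:
  {} -< {1}
  {} -< {2}
  {} -< {3}
  {1} -< {1,2}
  {1} -< {1,3}
  {2} -< {1,2}
  {2} -< {2,3}
  {3} -< {1,3}
  ...4 more
Total: 12


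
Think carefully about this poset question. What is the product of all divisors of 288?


Divisors of 288: [1, 2, 3, 4, 6, 8, 9, 12, 16, 18, 24, 32, 36, 48, 72, 96, 144, 288]
Product = n^(d(n)/2) = 288^(18/2)
Product = 13631146639813244878848


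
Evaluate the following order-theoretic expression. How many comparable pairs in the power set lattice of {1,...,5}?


A comparable pair {a,b} has a < b or b < a in the order.
Count unordered pairs where one element is strictly below the other.
Examples: {{},{1}}, {{},{2}}, {{},{3}}, {{},{4}}, ...
Total comparable pairs: 211


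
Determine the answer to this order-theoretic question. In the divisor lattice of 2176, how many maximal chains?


A maximal chain goes from the minimum element to a maximal element via cover relations.
Counting all min-to-max paths in the cover graph.
Total maximal chains: 8


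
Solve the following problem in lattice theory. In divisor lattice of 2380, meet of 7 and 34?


In a divisor lattice, meet = gcd (greatest common divisor).
By Euclidean algorithm or factoring: gcd(7,34) = 1


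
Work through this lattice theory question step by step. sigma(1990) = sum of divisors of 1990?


sigma(n) = sum of divisors.
Divisors of 1990: [1, 2, 5, 10, 199, 398, 995, 1990]
Sum = 3600


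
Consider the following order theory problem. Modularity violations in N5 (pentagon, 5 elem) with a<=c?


Modular law: if a <= c then a v (b ^ c) = (a v b) ^ c.
Check all triples (a,b,c) with a <= c among 5 elements.
  e.g. a=a, b=c, c=b: lhs=a != rhs=b
Total violating triples: 1


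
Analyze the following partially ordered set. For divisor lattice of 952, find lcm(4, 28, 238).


In a divisor lattice, join = lcm (least common multiple).
Compute lcm iteratively: start with first element, then lcm(current, next).
Elements: [4, 28, 238]
lcm(4,28) = 28
lcm(28,238) = 476
Final lcm = 476


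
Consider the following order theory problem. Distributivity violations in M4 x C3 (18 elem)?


Distributive law: a ^ (b v c) = (a ^ b) v (a ^ c).
Check all 18^3 = 5832 ordered triples (a,b,c).
  e.g. a=(a1,0), b=(a2,0), c=(a3,0): lhs=(a1,0) != rhs=(0,0)
  e.g. a=(a1,0), b=(a2,0), c=(a3,1): lhs=(a1,0) != rhs=(0,0)
Total violating triples: 648


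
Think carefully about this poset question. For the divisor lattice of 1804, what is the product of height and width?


Height = length of longest chain minus 1; width = size of largest antichain.
A maximum chain: 1 | 41 | 451 | 902 | 1804  (height 4).
A maximum antichain: {4, 22, 82, 451}  (width 4).
Product = 4 * 4 = 16


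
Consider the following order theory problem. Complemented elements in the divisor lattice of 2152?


An element a is complemented if some b has a meet b = bottom, a join b = top.
a is complemented iff gcd(a, n/a)=1, i.e. a is a unitary divisor of 2152.
Complemented elements: 1, 8, 269, 2152
Count: 4


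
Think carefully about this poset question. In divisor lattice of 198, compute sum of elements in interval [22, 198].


Interval [22,198] in divisors of 198: [22, 66, 198]
Sum = 286


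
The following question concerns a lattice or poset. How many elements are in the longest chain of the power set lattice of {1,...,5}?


A chain is a totally ordered subset; we count the number of elements in a maximum chain.
Compute, for each element x, the size of the longest chain ending at x:
  {}: 1
  {1}: 2
  {2}: 2
  {3}: 2
  {4}: 2
  {5}: 2
  ...
A maximum chain: {} < {1} < {1,2} < {1,2,3} < {1,2,3,4} < {1,2,3,4,5}
Number of elements in the longest chain: 6


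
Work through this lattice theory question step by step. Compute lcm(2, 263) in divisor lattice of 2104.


In a divisor lattice, join = lcm (least common multiple).
gcd(2,263) = 1
lcm(2,263) = 2*263/gcd = 526/1 = 526


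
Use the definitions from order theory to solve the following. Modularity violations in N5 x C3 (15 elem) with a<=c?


Modular law: if a <= c then a v (b ^ c) = (a v b) ^ c.
Check all triples (a,b,c) with a <= c among 15 elements.
  e.g. a=(a,0), b=(c,0), c=(b,0): lhs=(a,0) != rhs=(b,0)
  e.g. a=(a,0), b=(c,1), c=(b,0): lhs=(a,0) != rhs=(b,0)
Total violating triples: 18


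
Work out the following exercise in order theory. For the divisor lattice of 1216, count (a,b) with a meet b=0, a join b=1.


Complement pair (a,b): a meet b = bottom, a join b = top.
Here: gcd(a,b)=1 and lcm(a,b)=1216, i.e. a*b=1216 with a,b coprime.
Pairs found: (1,1216), (19,64), (64,19), (1216,1)
Total ordered pairs: 4


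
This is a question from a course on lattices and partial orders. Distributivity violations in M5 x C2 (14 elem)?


Distributive law: a ^ (b v c) = (a ^ b) v (a ^ c).
Check all 14^3 = 2744 ordered triples (a,b,c).
  e.g. a=(a1,0), b=(a2,0), c=(a3,0): lhs=(a1,0) != rhs=(0,0)
  e.g. a=(a1,0), b=(a2,0), c=(a3,1): lhs=(a1,0) != rhs=(0,0)
Total violating triples: 480


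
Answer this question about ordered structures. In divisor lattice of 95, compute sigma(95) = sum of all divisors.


sigma(n) = sum of divisors.
Divisors of 95: [1, 5, 19, 95]
Sum = 120


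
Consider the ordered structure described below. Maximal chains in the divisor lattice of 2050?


A maximal chain goes from the minimum element to a maximal element via cover relations.
Counting all min-to-max paths in the cover graph.
Total maximal chains: 12


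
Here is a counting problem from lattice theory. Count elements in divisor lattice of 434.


Divisors of 434: [1, 2, 7, 14, 31, 62, 217, 434]
Count: 8


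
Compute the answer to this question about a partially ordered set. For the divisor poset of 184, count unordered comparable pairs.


A comparable pair {a,b} has a < b or b < a in the order.
Count unordered pairs where one element is strictly below the other.
Examples: {1,2}, {1,4}, {1,8}, {1,23}, ...
Total comparable pairs: 22


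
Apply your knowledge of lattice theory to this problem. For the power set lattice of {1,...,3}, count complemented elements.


An element a is complemented if some b has a meet b = bottom, a join b = top.
every subset A has complement S\A, so all elements are complemented.
Complemented elements: {}, {1}, {2}, {3}, {1,2}, {1,3}, ... (2 more)
Count: 8


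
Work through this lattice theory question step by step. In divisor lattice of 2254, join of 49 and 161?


In a divisor lattice, join = lcm (least common multiple).
gcd(49,161) = 7
lcm(49,161) = 49*161/gcd = 7889/7 = 1127


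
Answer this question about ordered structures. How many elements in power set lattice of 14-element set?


Power set = 2^n.
2^14 = 16384


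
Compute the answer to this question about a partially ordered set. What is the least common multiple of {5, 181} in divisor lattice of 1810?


In a divisor lattice, join = lcm (least common multiple).
Compute lcm iteratively: start with first element, then lcm(current, next).
Elements: [5, 181]
lcm(5,181) = 905
Final lcm = 905


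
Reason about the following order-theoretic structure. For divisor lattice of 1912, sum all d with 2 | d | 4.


Interval [2,4] in divisors of 1912: [2, 4]
Sum = 6


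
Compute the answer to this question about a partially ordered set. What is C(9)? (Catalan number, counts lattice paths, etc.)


C(n) = C(2n, n) / (n+1).
C(18, 9) = 48620
C(9) = 48620 / 10 = 4862


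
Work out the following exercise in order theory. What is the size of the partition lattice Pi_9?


B(n) = number of set partitions of an n-element set.
B(n) satisfies the recurrence: B(n+1) = sum_k C(n,k)*B(k).
B(9) = 21147


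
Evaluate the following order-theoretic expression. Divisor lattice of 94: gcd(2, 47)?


Meet=gcd.
gcd(2,47)=1


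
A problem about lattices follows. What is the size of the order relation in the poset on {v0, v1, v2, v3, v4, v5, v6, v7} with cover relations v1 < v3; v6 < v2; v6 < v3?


The order relation is {(a,b) : a <= b}, reflexive so it includes (a,a).
Examples: (v0,v0), (v1,v1), (v1,v3), (v2,v2), (v3,v3), ...
Total ordered pairs: 11


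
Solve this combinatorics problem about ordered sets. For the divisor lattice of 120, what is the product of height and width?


Height = length of longest chain minus 1; width = size of largest antichain.
A maximum chain: 1 | 5 | 15 | 30 | 60 | 120  (height 5).
A maximum antichain: {4, 6, 10, 15}  (width 4).
Product = 5 * 4 = 20


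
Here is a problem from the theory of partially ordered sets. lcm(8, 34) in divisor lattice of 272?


Join=lcm.
gcd(8,34)=2
lcm=136


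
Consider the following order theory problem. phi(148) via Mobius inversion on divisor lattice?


phi(n) = n * prod_{p|n} (1 - 1/p).
Prime divisors of 148: [2, 37]
phi(148) = 148 * (1 - 1/2) * (1 - 1/37)
phi(148) = 72


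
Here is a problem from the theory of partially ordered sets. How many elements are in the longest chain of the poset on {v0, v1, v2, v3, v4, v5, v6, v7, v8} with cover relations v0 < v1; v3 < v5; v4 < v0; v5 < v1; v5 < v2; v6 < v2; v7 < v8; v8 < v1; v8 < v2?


A chain is a totally ordered subset; we count the number of elements in a maximum chain.
Compute, for each element x, the size of the longest chain ending at x:
  v3: 1
  v4: 1
  v6: 1
  v7: 1
  v0: 2
  v5: 2
  ...
A maximum chain: v4 < v0 < v1
Number of elements in the longest chain: 3


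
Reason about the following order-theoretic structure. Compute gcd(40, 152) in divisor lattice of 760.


In a divisor lattice, meet = gcd (greatest common divisor).
By Euclidean algorithm or factoring: gcd(40,152) = 8


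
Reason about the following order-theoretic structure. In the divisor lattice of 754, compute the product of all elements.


Divisors of 754: [1, 2, 13, 26, 29, 58, 377, 754]
Product = n^(d(n)/2) = 754^(8/2)
Product = 323210442256


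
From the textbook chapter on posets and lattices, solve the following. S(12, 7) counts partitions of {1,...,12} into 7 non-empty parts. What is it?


S(n,k) = k*S(n-1,k) + S(n-1,k-1).
S(11,7) = 63987, S(11,6) = 179487
S(12,7) = 7*63987 + 179487 = 447909 + 179487
S(12,7) = 627396


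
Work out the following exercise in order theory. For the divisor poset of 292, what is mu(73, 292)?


In a divisor lattice, mu(a,b) = mu(b/a) where mu is the classical Mobius function.
b/a = 292/73 = 4
Prime factorization of 4: primes [2]
4 is not squarefree, so mu(4) = 0


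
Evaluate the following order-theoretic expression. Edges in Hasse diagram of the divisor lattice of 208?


A cover relation a -< b holds when a < b with no c strictly between.
Cover relations:
  1 -< 2
  1 -< 13
  2 -< 4
  2 -< 26
  4 -< 8
  4 -< 52
  8 -< 16
  8 -< 104
  ...5 more
Total: 13


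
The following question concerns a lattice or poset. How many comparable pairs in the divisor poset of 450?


A comparable pair {a,b} has a < b or b < a in the order.
Count unordered pairs where one element is strictly below the other.
Examples: {1,2}, {1,3}, {1,5}, {1,6}, ...
Total comparable pairs: 90


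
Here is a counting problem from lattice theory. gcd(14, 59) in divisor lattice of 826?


Meet=gcd.
gcd(14,59)=1


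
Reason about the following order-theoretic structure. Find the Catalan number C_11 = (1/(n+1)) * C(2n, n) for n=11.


C(n) = C(2n, n) / (n+1).
C(22, 11) = 705432
C(11) = 705432 / 12 = 58786


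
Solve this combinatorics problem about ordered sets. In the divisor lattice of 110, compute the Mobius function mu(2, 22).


In a divisor lattice, mu(a,b) = mu(b/a) where mu is the classical Mobius function.
b/a = 22/2 = 11
Prime factorization of 11: primes [11]
11 is squarefree with 1 prime factor(s), so mu(11) = (-1)^1 = -1


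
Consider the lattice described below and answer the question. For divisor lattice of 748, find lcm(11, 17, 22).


In a divisor lattice, join = lcm (least common multiple).
Compute lcm iteratively: start with first element, then lcm(current, next).
Elements: [11, 17, 22]
lcm(11,17) = 187
lcm(187,22) = 374
Final lcm = 374


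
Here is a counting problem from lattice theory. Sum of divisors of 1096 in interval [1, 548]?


Interval [1,548] in divisors of 1096: [1, 2, 4, 137, 274, 548]
Sum = 966


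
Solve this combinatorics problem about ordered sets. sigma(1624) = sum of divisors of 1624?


sigma(n) = sum of divisors.
Divisors of 1624: [1, 2, 4, 7, 8, 14, 28, 29, 56, 58, 116, 203, 232, 406, 812, 1624]
Sum = 3600


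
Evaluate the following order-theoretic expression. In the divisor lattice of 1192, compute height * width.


Height = length of longest chain minus 1; width = size of largest antichain.
A maximum chain: 1 | 149 | 298 | 596 | 1192  (height 4).
A maximum antichain: {2, 149}  (width 2).
Product = 4 * 2 = 8


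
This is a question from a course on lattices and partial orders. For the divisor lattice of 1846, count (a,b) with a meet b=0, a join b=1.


Complement pair (a,b): a meet b = bottom, a join b = top.
Here: gcd(a,b)=1 and lcm(a,b)=1846, i.e. a*b=1846 with a,b coprime.
Pairs found: (1,1846), (2,923), (13,142), (26,71), ... (4 more)
Total ordered pairs: 8


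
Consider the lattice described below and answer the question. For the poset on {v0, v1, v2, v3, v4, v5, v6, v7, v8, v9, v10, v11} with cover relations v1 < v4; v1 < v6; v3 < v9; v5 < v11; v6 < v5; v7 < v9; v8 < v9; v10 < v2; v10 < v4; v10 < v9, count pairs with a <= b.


The order relation is {(a,b) : a <= b}, reflexive so it includes (a,a).
Examples: (v0,v0), (v1,v1), (v1,v11), (v1,v4), (v1,v5), ...
Total ordered pairs: 25


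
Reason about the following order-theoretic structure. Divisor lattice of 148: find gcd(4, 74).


In a divisor lattice, meet = gcd (greatest common divisor).
By Euclidean algorithm or factoring: gcd(4,74) = 2


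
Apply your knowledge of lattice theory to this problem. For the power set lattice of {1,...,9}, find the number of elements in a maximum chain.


A chain is a totally ordered subset; we count the number of elements in a maximum chain.
Compute, for each element x, the size of the longest chain ending at x:
  {}: 1
  {1}: 2
  {2}: 2
  {3}: 2
  {4}: 2
  {5}: 2
  ...
A maximum chain: {} < {1} < {1,2} < {1,2,3} < {1,2,3,4} < {1,2,3,4,5} < {1,2,3,4,5,6} < {1,2,3,4,5,6,7} < {1,2,3,4,5,6,7,8} < {1,2,3,4,5,6,7,8,9}
Number of elements in the longest chain: 10


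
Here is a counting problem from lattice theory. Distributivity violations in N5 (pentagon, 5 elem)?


Distributive law: a ^ (b v c) = (a ^ b) v (a ^ c).
Check all 5^3 = 125 ordered triples (a,b,c).
  e.g. a=b, b=a, c=c: lhs=b != rhs=a
  e.g. a=b, b=c, c=a: lhs=b != rhs=a
Total violating triples: 2


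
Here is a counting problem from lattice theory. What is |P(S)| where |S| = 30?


Power set = 2^n.
2^30 = 1073741824


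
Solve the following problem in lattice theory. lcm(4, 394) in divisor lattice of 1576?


Join=lcm.
gcd(4,394)=2
lcm=788


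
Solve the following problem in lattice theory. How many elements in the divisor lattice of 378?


Divisors of 378: [1, 2, 3, 6, 7, 9, 14, 18, 21, 27, 42, 54, 63, 126, 189, 378]
Count: 16


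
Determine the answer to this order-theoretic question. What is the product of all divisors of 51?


Divisors of 51: [1, 3, 17, 51]
Product = n^(d(n)/2) = 51^(4/2)
Product = 2601


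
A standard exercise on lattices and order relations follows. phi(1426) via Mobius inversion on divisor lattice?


phi(n) = n * prod_{p|n} (1 - 1/p).
Prime divisors of 1426: [2, 23, 31]
phi(1426) = 1426 * (1 - 1/2) * (1 - 1/23) * (1 - 1/31)
phi(1426) = 660


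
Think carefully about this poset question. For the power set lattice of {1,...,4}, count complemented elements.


An element a is complemented if some b has a meet b = bottom, a join b = top.
every subset A has complement S\A, so all elements are complemented.
Complemented elements: {}, {1}, {2}, {3}, {4}, {1,2}, ... (10 more)
Count: 16


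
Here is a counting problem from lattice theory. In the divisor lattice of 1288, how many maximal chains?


A maximal chain goes from the minimum element to a maximal element via cover relations.
Counting all min-to-max paths in the cover graph.
Total maximal chains: 20


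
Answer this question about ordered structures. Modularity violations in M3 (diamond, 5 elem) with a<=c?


Modular law: if a <= c then a v (b ^ c) = (a v b) ^ c.
Check all triples (a,b,c) with a <= c among 5 elements.
This lattice is modular (diamonds M_m and their chain-products are modular).
Total violating triples: 0


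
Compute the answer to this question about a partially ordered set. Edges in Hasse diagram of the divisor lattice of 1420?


A cover relation a -< b holds when a < b with no c strictly between.
Cover relations:
  1 -< 2
  1 -< 5
  1 -< 71
  2 -< 4
  2 -< 10
  2 -< 142
  4 -< 20
  4 -< 284
  ...12 more
Total: 20


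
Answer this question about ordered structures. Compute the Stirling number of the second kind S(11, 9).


S(n,k) = k*S(n-1,k) + S(n-1,k-1).
S(10,9) = 45, S(10,8) = 750
S(11,9) = 9*45 + 750 = 405 + 750
S(11,9) = 1155


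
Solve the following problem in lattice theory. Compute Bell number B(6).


B(n) = number of set partitions of an n-element set.
B(n) satisfies the recurrence: B(n+1) = sum_k C(n,k)*B(k).
B(6) = 203


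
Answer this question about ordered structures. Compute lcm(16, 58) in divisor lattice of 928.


In a divisor lattice, join = lcm (least common multiple).
gcd(16,58) = 2
lcm(16,58) = 16*58/gcd = 928/2 = 464


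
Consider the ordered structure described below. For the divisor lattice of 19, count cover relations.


A cover relation a -< b holds when a < b with no c strictly between.
Cover relations:
  1 -< 19
Total: 1


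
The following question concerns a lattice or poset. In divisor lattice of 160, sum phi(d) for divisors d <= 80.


Divisors of 160 up to 80: [1, 2, 4, 5, 8, 10, 16, 20, 32, 40, 80]
phi values: [1, 1, 2, 4, 4, 4, 8, 8, 16, 16, 32]
Sum = 96


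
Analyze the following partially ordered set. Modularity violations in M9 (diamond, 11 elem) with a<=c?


Modular law: if a <= c then a v (b ^ c) = (a v b) ^ c.
Check all triples (a,b,c) with a <= c among 11 elements.
This lattice is modular (diamonds M_m and their chain-products are modular).
Total violating triples: 0


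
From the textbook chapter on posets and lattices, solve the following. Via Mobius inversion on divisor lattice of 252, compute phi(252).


phi(n) = n * prod_{p|n} (1 - 1/p).
Prime divisors of 252: [2, 3, 7]
phi(252) = 252 * (1 - 1/2) * (1 - 1/3) * (1 - 1/7)
phi(252) = 72


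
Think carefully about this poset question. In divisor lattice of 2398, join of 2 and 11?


In a divisor lattice, join = lcm (least common multiple).
gcd(2,11) = 1
lcm(2,11) = 2*11/gcd = 22/1 = 22


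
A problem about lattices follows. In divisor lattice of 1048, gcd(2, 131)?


Meet=gcd.
gcd(2,131)=1


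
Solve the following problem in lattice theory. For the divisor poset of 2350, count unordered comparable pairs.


A comparable pair {a,b} has a < b or b < a in the order.
Count unordered pairs where one element is strictly below the other.
Examples: {1,2}, {1,5}, {1,10}, {1,25}, ...
Total comparable pairs: 42


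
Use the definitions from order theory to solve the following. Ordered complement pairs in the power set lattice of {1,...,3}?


Complement pair (a,b): a meet b = bottom, a join b = top.
Here: A intersect B = {} and A union B = {1,...,3}.
Pairs found: ({},{1,2,3}), ({1},{2,3}), ({2},{1,3}), ({3},{1,2}), ... (4 more)
Total ordered pairs: 8


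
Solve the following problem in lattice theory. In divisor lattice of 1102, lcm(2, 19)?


Join=lcm.
gcd(2,19)=1
lcm=38


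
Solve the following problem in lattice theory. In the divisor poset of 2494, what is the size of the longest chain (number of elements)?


A chain is a totally ordered subset; we count the number of elements in a maximum chain.
Compute, for each element x, the size of the longest chain ending at x:
  1: 1
  2: 2
  29: 2
  43: 2
  58: 3
  86: 3
  ...
A maximum chain: 1 < 2 < 58 < 2494
Number of elements in the longest chain: 4


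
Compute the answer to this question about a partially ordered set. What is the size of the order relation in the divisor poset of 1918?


The order relation is {(a,b) : a <= b}, reflexive so it includes (a,a).
Examples: (1,1), (1,137), (1,14), (1,1918), (1,2), ...
Total ordered pairs: 27


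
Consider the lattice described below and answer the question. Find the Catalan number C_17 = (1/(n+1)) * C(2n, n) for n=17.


C(n) = C(2n, n) / (n+1).
C(34, 17) = 2333606220
C(17) = 2333606220 / 18 = 129644790


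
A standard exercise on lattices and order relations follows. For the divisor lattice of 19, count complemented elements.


An element a is complemented if some b has a meet b = bottom, a join b = top.
a is complemented iff gcd(a, n/a)=1, i.e. a is a unitary divisor of 19.
Complemented elements: 1, 19
Count: 2


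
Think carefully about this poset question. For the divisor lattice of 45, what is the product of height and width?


Height = length of longest chain minus 1; width = size of largest antichain.
A maximum chain: 1 | 5 | 15 | 45  (height 3).
A maximum antichain: {3, 5}  (width 2).
Product = 3 * 2 = 6


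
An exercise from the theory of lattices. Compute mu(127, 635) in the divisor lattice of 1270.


In a divisor lattice, mu(a,b) = mu(b/a) where mu is the classical Mobius function.
b/a = 635/127 = 5
Prime factorization of 5: primes [5]
5 is squarefree with 1 prime factor(s), so mu(5) = (-1)^1 = -1


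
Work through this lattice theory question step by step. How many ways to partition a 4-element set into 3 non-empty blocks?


S(n,k) = k*S(n-1,k) + S(n-1,k-1).
S(3,3) = 1, S(3,2) = 3
S(4,3) = 3*1 + 3 = 3 + 3
S(4,3) = 6


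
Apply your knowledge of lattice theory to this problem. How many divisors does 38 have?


Divisors of 38: [1, 2, 19, 38]
Count: 4


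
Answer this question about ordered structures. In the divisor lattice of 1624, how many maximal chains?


A maximal chain goes from the minimum element to a maximal element via cover relations.
Counting all min-to-max paths in the cover graph.
Total maximal chains: 20


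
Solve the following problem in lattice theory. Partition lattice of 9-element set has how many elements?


B(n) = number of set partitions of an n-element set.
B(n) satisfies the recurrence: B(n+1) = sum_k C(n,k)*B(k).
B(9) = 21147


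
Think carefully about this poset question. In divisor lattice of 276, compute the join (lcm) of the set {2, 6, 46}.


In a divisor lattice, join = lcm (least common multiple).
Compute lcm iteratively: start with first element, then lcm(current, next).
Elements: [2, 6, 46]
lcm(2,6) = 6
lcm(6,46) = 138
Final lcm = 138


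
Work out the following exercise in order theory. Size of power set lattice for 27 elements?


Power set = 2^n.
2^27 = 134217728


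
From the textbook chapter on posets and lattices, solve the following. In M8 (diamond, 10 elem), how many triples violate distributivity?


Distributive law: a ^ (b v c) = (a ^ b) v (a ^ c).
Check all 10^3 = 1000 ordered triples (a,b,c).
  e.g. a=a1, b=a2, c=a3: lhs=a1 != rhs=0
  e.g. a=a1, b=a2, c=a4: lhs=a1 != rhs=0
Total violating triples: 336


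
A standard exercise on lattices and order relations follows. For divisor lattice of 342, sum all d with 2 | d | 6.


Interval [2,6] in divisors of 342: [2, 6]
Sum = 8


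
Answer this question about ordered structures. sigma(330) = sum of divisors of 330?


sigma(n) = sum of divisors.
Divisors of 330: [1, 2, 3, 5, 6, 10, 11, 15, 22, 30, 33, 55, 66, 110, 165, 330]
Sum = 864


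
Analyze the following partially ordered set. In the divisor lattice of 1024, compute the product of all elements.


Divisors of 1024: [1, 2, 4, 8, 16, 32, 64, 128, 256, 512, 1024]
Product = n^(d(n)/2) = 1024^(11/2)
Product = 36028797018963968


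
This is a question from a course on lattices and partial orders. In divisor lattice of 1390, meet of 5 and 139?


In a divisor lattice, meet = gcd (greatest common divisor).
By Euclidean algorithm or factoring: gcd(5,139) = 1


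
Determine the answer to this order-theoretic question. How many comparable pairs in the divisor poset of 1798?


A comparable pair {a,b} has a < b or b < a in the order.
Count unordered pairs where one element is strictly below the other.
Examples: {1,2}, {1,29}, {1,31}, {1,58}, ...
Total comparable pairs: 19


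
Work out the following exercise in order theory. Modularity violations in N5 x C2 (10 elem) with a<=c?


Modular law: if a <= c then a v (b ^ c) = (a v b) ^ c.
Check all triples (a,b,c) with a <= c among 10 elements.
  e.g. a=(a,0), b=(c,0), c=(b,0): lhs=(a,0) != rhs=(b,0)
  e.g. a=(a,0), b=(c,1), c=(b,0): lhs=(a,0) != rhs=(b,0)
Total violating triples: 6


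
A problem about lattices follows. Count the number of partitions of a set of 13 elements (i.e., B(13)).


B(n) = number of set partitions of an n-element set.
B(n) satisfies the recurrence: B(n+1) = sum_k C(n,k)*B(k).
B(13) = 27644437


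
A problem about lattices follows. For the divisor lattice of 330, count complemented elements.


An element a is complemented if some b has a meet b = bottom, a join b = top.
a is complemented iff gcd(a, n/a)=1, i.e. a is a unitary divisor of 330.
Complemented elements: 1, 2, 3, 5, 6, 10, ... (10 more)
Count: 16


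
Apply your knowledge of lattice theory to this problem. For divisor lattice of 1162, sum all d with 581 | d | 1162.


Interval [581,1162] in divisors of 1162: [581, 1162]
Sum = 1743


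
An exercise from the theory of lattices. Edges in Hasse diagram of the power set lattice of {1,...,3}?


A cover relation a -< b holds when a < b with no c strictly between.
Cover relations:
  {} -< {1}
  {} -< {2}
  {} -< {3}
  {1} -< {1,2}
  {1} -< {1,3}
  {2} -< {1,2}
  {2} -< {2,3}
  {3} -< {1,3}
  ...4 more
Total: 12


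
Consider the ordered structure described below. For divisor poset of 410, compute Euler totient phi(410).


phi(n) = n * prod_{p|n} (1 - 1/p).
Prime divisors of 410: [2, 5, 41]
phi(410) = 410 * (1 - 1/2) * (1 - 1/5) * (1 - 1/41)
phi(410) = 160


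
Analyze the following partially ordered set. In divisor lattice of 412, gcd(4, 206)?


Meet=gcd.
gcd(4,206)=2


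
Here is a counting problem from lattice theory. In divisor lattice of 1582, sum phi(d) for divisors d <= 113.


Divisors of 1582 up to 113: [1, 2, 7, 14, 113]
phi values: [1, 1, 6, 6, 112]
Sum = 126


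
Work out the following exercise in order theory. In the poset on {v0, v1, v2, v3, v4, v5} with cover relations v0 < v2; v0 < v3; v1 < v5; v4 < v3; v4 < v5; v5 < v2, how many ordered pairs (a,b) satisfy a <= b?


The order relation is {(a,b) : a <= b}, reflexive so it includes (a,a).
Examples: (v0,v0), (v0,v2), (v0,v3), (v1,v1), (v1,v2), ...
Total ordered pairs: 14


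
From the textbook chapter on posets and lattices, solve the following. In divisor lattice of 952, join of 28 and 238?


In a divisor lattice, join = lcm (least common multiple).
gcd(28,238) = 14
lcm(28,238) = 28*238/gcd = 6664/14 = 476


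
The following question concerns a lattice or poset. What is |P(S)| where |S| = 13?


Power set = 2^n.
2^13 = 8192


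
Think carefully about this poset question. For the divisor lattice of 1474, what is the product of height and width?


Height = length of longest chain minus 1; width = size of largest antichain.
A maximum chain: 1 | 67 | 737 | 1474  (height 3).
A maximum antichain: {2, 11, 67}  (width 3).
Product = 3 * 3 = 9


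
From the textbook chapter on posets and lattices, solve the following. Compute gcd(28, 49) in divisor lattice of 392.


In a divisor lattice, meet = gcd (greatest common divisor).
By Euclidean algorithm or factoring: gcd(28,49) = 7


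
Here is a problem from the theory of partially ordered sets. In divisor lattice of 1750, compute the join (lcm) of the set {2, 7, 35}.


In a divisor lattice, join = lcm (least common multiple).
Compute lcm iteratively: start with first element, then lcm(current, next).
Elements: [2, 7, 35]
lcm(2,7) = 14
lcm(14,35) = 70
Final lcm = 70


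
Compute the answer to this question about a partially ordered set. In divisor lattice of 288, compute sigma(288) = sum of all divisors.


sigma(n) = sum of divisors.
Divisors of 288: [1, 2, 3, 4, 6, 8, 9, 12, 16, 18, 24, 32, 36, 48, 72, 96, 144, 288]
Sum = 819


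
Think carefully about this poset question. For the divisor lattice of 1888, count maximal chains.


A maximal chain goes from the minimum element to a maximal element via cover relations.
Counting all min-to-max paths in the cover graph.
Total maximal chains: 6
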